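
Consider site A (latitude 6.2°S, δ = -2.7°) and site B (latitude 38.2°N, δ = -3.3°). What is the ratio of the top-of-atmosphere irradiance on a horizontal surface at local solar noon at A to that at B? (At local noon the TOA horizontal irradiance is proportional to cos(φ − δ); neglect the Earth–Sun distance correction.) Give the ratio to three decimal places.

A: cos θ_z = cos(-6.2° − (-2.7°)) = 0.9981.
B: cos θ_z = cos(38.2° − (-3.3°)) = 0.7490.
Ratio A/B = 0.9981 / 0.7490 = 1.3326.

1.333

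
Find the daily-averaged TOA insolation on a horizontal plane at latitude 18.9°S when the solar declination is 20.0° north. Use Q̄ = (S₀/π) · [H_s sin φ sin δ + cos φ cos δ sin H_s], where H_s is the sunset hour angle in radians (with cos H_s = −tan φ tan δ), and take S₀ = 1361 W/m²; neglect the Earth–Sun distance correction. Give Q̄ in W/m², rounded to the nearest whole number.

313 W/m²

−tan φ tan δ = −(-0.3424)(0.3640) = 0.1246; H_s = arccos(0.1246) = 82.84°. In radians, H_s = 1.4458.
H_s sin φ sin δ = 1.4458 × -0.3239 × 0.3420 = -0.1602.
cos φ cos δ sin H_s = 0.9461 × 0.9397 × 0.9922 = 0.8821.
Q̄ = (1361/π) × (-0.1602 + 0.8821) = 433.22 × 0.7219 = 312.74 W/m².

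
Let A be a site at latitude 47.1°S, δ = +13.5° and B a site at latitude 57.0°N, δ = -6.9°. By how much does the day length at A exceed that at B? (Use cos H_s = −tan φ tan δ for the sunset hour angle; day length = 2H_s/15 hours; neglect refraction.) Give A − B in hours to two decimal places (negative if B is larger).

A: H_s = arccos(−tan -47.1° · tan 13.5°) = 75.03°, so 2H_s/15 = 10.0040 h.
B: H_s = arccos(−tan 57.0° · tan -6.9°) = 79.26°, so 2H_s/15 = 10.5680 h.
A − B = 10.0040 − 10.5680 = -0.5640 h.

-0.56 h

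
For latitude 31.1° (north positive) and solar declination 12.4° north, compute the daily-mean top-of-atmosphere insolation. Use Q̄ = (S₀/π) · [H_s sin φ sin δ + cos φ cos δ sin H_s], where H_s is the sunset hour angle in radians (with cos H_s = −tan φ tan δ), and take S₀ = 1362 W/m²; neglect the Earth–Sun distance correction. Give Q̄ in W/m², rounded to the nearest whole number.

441 W/m²

cos H_s = −tan(31.1°) · tan(12.4°) = -0.1326, so H_s = arccos(-0.1326) = 97.62°. In radians, H_s = 1.7038.
H_s sin φ sin δ = 1.7038 × 0.5165 × 0.2147 = 0.1889.
cos φ cos δ sin H_s = 0.8563 × 0.9767 × 0.9912 = 0.8290.
Q̄ = (1362/π) × (0.1889 + 0.8290) = 433.54 × 1.0179 = 441.30 W/m².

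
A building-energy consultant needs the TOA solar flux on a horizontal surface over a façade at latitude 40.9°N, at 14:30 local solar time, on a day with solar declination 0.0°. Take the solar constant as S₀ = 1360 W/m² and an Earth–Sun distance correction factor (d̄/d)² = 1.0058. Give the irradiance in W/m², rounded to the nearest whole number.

820 W/m²

Hour angle H = 15° × (14.5 − 12) = 37.50°.
cos θ_z = sin φ sin δ + cos φ cos δ cos H = (0.6547)(0.0000) + (0.7559)(1.0000)(0.7934) = 0.5997.
Top-of-atmosphere irradiance = S₀ (d̄/d)² cos θ_z = 1360 × 1.0058 × 0.5997 = 820.32 W/m².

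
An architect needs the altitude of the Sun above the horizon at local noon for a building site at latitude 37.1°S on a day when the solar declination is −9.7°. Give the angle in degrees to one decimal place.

62.6°

At local solar noon the hour angle is zero, so the elevation is 90° − |φ − δ| = 90° − |-37.1° − (-9.7°)| = 90° − 27.4° = 62.6°.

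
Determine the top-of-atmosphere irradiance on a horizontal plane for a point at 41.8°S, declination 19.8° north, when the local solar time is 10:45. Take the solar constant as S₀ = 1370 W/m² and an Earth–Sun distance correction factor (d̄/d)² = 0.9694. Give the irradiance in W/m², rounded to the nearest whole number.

582 W/m²

Hour angle H = 15° × (10.75 − 12) = -18.75°.
cos θ_z = sin φ sin δ + cos φ cos δ cos H = (-0.6665)(0.3387) + (0.7455)(0.9409)(0.9469) = 0.4385.
Top-of-atmosphere irradiance = S₀ (d̄/d)² cos θ_z = 1370 × 0.9694 × 0.4385 = 582.36 W/m².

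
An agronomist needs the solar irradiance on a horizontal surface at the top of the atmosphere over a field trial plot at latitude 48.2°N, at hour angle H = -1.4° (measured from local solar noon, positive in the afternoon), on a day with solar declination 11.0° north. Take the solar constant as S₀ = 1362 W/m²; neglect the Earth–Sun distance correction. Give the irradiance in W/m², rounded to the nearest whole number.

cos θ_z = sin(48.2°) sin(11.0°) + cos(48.2°) cos(11.0°) cos(-1.40°) = 0.1422 + 0.6541 = 0.7963.
Top-of-atmosphere irradiance = S₀ cos θ_z = 1362 × 0.7963 = 1084.56 W/m².

1085 W/m²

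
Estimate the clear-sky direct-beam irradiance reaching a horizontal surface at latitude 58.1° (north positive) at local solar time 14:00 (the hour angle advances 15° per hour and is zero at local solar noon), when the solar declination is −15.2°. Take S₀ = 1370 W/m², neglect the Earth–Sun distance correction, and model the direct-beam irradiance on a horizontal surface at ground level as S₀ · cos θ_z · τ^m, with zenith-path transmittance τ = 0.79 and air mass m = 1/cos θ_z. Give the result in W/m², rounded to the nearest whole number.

Hour angle H = 15° × (14 − 12) = 30.00°.
cos θ_z = sin φ sin δ + cos φ cos δ cos H = (0.8490)(-0.2622) + (0.5284)(0.9650)(0.8660) = 0.2190.
Air mass m = 1/cos θ_z = 1/0.2190 = 4.566; τ^m = 0.79^4.566 = 0.3409.
Surface direct beam = 1370 × 0.2190 × 0.3409 = 102.28 W/m².

102 W/m²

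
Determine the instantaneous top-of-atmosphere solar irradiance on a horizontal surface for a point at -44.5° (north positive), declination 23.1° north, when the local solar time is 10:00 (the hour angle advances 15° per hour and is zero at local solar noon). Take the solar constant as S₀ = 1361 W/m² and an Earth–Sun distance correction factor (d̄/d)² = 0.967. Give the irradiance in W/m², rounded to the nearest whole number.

Hour angle H = 15° × (10 − 12) = -30.00°.
cos θ_z = sin(-44.5°) sin(23.1°) + cos(-44.5°) cos(23.1°) cos(-30.00°) = -0.2750 + 0.5682 = 0.2932.
Top-of-atmosphere irradiance = S₀ (d̄/d)² cos θ_z = 1361 × 0.967 × 0.2932 = 385.88 W/m².

386 W/m²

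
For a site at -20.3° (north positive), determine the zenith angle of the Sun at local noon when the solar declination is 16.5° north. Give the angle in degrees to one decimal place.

36.8°

At local solar noon the hour angle is zero, so the zenith angle is |φ − δ| = |-20.3° − (16.5°)| = 36.8°.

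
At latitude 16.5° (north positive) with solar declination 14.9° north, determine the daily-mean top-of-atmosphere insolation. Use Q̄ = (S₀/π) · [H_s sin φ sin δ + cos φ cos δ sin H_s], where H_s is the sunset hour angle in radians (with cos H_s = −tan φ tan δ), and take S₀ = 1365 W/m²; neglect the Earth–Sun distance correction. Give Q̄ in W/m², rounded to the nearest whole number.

454 W/m²

−tan φ tan δ = −(0.2962)(0.2661) = -0.0788; H_s = arccos(-0.0788) = 94.52°. In radians, H_s = 1.6497.
H_s sin φ sin δ = 1.6497 × 0.2840 × 0.2571 = 0.1205.
cos φ cos δ sin H_s = 0.9588 × 0.9664 × 0.9969 = 0.9237.
Q̄ = (1365/π) × (0.1205 + 0.9237) = 434.49 × 1.0442 = 453.69 W/m².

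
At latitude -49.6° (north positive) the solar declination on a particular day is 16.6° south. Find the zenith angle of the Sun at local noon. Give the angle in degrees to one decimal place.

33.0°

At local solar noon the hour angle is zero, so the zenith angle is |φ − δ| = |-49.6° − (-16.6°)| = 33.0°.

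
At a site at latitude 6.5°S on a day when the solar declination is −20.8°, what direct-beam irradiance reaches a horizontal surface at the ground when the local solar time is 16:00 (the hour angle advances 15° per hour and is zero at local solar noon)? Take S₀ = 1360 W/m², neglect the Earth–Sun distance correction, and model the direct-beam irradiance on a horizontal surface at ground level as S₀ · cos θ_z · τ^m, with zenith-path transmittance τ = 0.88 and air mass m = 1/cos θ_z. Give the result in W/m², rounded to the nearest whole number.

533 W/m²

Hour angle H = 15° × (16 − 12) = 60.00°.
cos θ_z = sin(-6.5°) sin(-20.8°) + cos(-6.5°) cos(-20.8°) cos(60.00°) = 0.0402 + 0.4644 = 0.5046.
Air mass m = 1/cos θ_z = 1/0.5046 = 1.982; τ^m = 0.88^1.982 = 0.7762.
Surface direct beam = 1360 × 0.5046 × 0.7762 = 532.67 W/m².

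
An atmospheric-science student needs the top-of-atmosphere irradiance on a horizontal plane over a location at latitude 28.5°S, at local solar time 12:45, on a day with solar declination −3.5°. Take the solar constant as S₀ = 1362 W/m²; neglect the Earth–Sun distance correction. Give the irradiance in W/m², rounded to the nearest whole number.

1211 W/m²

Hour angle H = 15° × (12.75 − 12) = 11.25°.
With φ = -28.5°, δ = -3.5°, H = 11.25°: sin φ sin δ = 0.0291, cos φ cos δ cos H = 0.8603, so cos θ_z = 0.8894.
Top-of-atmosphere irradiance = S₀ cos θ_z = 1362 × 0.8894 = 1211.36 W/m².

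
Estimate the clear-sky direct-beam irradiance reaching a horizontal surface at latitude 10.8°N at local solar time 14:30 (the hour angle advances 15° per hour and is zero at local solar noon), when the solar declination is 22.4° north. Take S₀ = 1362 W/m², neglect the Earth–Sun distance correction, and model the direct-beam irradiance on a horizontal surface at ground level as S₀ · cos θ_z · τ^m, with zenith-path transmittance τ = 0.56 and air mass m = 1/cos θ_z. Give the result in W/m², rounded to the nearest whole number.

Hour angle H = 15° × (14.5 − 12) = 37.50°.
cos θ_z = sin(10.8°) sin(22.4°) + cos(10.8°) cos(22.4°) cos(37.50°) = 0.0714 + 0.7205 = 0.7919.
Air mass m = 1/cos θ_z = 1/0.7919 = 1.263; τ^m = 0.56^1.263 = 0.4808.
Surface direct beam = 1362 × 0.7919 × 0.4808 = 518.58 W/m².

519 W/m²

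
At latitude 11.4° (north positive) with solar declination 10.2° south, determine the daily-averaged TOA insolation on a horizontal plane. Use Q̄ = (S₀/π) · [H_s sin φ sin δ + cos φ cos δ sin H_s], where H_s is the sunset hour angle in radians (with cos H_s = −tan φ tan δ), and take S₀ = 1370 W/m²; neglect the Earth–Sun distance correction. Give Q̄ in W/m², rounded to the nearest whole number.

397 W/m²

cos H_s = −tan(11.4°) · tan(-10.2°) = 0.0363, so H_s = arccos(0.0363) = 87.92°. In radians, H_s = 1.5345.
H_s sin φ sin δ = 1.5345 × 0.1977 × -0.1771 = -0.0537.
cos φ cos δ sin H_s = 0.9803 × 0.9842 × 0.9993 = 0.9641.
Q̄ = (1370/π) × (-0.0537 + 0.9641) = 436.08 × 0.9104 = 397.01 W/m².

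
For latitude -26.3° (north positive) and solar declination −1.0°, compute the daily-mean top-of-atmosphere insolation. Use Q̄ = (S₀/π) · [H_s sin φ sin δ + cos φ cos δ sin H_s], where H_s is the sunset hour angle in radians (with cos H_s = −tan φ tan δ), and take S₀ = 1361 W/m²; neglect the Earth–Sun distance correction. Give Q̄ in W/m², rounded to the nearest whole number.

394 W/m²

The sunset hour angle satisfies cos H_s = −tan φ tan δ = -0.0086, giving H_s = 90.49°. In radians, H_s = 1.5793.
H_s sin φ sin δ = 1.5793 × -0.4431 × -0.0175 = 0.0122.
cos φ cos δ sin H_s = 0.8965 × 0.9998 × 1.0000 = 0.8963.
Q̄ = (1361/π) × (0.0122 + 0.8963) = 433.22 × 0.9085 = 393.58 W/m².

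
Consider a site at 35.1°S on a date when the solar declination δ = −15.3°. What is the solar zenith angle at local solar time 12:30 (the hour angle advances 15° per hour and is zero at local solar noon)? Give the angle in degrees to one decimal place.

Hour angle H = 15° × (12.5 − 12) = 7.50°.
With φ = -35.1°, δ = -15.3°, H = 7.50°: sin φ sin δ = 0.1517, cos φ cos δ cos H = 0.7824, so cos θ_z = 0.9341.
θ_z = arccos(0.9341) = 20.92°.

20.9°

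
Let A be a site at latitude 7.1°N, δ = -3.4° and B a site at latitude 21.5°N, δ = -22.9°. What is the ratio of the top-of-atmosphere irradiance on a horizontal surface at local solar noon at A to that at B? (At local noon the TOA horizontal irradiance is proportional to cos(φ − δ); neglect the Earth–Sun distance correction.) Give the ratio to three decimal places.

A: cos θ_z = cos(7.1° − (-3.4°)) = 0.9833.
B: cos θ_z = cos(21.5° − (-22.9°)) = 0.7145.
Ratio A/B = 0.9833 / 0.7145 = 1.3762.

1.376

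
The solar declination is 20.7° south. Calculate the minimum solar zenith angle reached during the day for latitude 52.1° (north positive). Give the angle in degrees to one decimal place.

At local solar noon the hour angle is zero, so the zenith angle is |φ − δ| = |52.1° − (-20.7°)| = 72.8°.

72.8°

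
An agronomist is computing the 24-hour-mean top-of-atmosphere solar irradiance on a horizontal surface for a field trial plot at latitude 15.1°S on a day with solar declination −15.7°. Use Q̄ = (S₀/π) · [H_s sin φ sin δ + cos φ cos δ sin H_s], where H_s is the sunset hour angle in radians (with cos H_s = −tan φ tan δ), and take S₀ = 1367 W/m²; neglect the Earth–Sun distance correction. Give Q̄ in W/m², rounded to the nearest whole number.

−tan φ tan δ = −(-0.2698)(-0.2811) = -0.0758; H_s = arccos(-0.0758) = 94.35°. In radians, H_s = 1.6467.
H_s sin φ sin δ = 1.6467 × -0.2605 × -0.2706 = 0.1161.
cos φ cos δ sin H_s = 0.9655 × 0.9627 × 0.9971 = 0.9268.
Q̄ = (1367/π) × (0.1161 + 0.9268) = 435.13 × 1.0429 = 453.80 W/m².

454 W/m²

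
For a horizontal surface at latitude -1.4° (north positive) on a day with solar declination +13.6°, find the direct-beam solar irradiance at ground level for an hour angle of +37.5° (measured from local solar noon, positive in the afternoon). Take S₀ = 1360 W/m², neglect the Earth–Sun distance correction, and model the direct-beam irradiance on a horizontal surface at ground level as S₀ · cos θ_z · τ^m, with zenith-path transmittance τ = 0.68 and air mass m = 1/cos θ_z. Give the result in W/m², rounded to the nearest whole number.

629 W/m²

cos θ_z = sin φ sin δ + cos φ cos δ cos H = (-0.0244)(0.2351) + (0.9997)(0.9720)(0.7934) = 0.7652.
Air mass m = 1/cos θ_z = 1/0.7652 = 1.307; τ^m = 0.68^1.307 = 0.6041.
Surface direct beam = 1360 × 0.7652 × 0.6041 = 628.67 W/m².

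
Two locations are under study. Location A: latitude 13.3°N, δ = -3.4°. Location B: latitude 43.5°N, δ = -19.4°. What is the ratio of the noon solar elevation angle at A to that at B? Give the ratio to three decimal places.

2.705

A: 90° − |13.3 − (-3.4)| = 73.30°.
B: 90° − |43.5 − (-19.4)| = 27.10°.
Ratio A/B = 73.3000 / 27.1000 = 2.7048.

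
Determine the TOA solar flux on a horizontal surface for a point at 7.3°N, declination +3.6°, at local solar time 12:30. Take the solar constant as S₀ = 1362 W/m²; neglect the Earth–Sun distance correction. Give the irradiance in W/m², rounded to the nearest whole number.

Hour angle H = 15° × (12.5 − 12) = 7.50°.
cos θ_z = sin(7.3°) sin(3.6°) + cos(7.3°) cos(3.6°) cos(7.50°) = 0.0080 + 0.9815 = 0.9895.
Top-of-atmosphere irradiance = S₀ cos θ_z = 1362 × 0.9895 = 1347.70 W/m².

1348 W/m²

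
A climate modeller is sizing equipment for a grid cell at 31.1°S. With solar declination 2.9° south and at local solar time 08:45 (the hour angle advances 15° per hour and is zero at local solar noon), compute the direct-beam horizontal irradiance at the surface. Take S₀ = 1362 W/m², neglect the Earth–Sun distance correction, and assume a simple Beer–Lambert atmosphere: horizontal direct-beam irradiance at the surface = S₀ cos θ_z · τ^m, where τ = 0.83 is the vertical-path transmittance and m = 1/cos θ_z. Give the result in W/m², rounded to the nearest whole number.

Hour angle H = 15° × (8.75 − 12) = -48.75°.
With φ = -31.1°, δ = -2.9°, H = -48.75°: sin φ sin δ = 0.0261, cos φ cos δ cos H = 0.5639, so cos θ_z = 0.5900.
Air mass m = 1/cos θ_z = 1/0.5900 = 1.695; τ^m = 0.83^1.695 = 0.7292.
Surface direct beam = 1362 × 0.5900 × 0.7292 = 585.97 W/m².

586 W/m²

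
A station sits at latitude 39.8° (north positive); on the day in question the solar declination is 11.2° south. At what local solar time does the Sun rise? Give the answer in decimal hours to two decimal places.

cos H_s = −tan(39.8°) · tan(-11.2°) = 0.1650, so H_s = arccos(0.1650) = 80.50°.
Sunrise is at 12 − H_s/15 = 12 − 5.367 = 6.633 h local solar time.

6.63 h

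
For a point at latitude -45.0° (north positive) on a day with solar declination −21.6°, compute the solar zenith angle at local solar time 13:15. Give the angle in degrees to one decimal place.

Hour angle H = 15° × (13.25 − 12) = 18.75°.
cos θ_z = sin φ sin δ + cos φ cos δ cos H = (-0.7071)(-0.3681) + (0.7071)(0.9298)(0.9469) = 0.8828.
θ_z = arccos(0.8828) = 28.02°.

28.0°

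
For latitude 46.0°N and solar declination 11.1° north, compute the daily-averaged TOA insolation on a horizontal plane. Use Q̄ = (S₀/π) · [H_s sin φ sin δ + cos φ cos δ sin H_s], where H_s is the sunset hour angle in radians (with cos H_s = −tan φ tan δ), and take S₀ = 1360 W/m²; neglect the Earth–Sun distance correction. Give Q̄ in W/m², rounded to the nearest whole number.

395 W/m²

The sunset hour angle satisfies cos H_s = −tan φ tan δ = -0.2032, giving H_s = 101.72°. In radians, H_s = 1.7753.
H_s sin φ sin δ = 1.7753 × 0.7193 × 0.1925 = 0.2458.
cos φ cos δ sin H_s = 0.6947 × 0.9813 × 0.9792 = 0.6675.
Q̄ = (1360/π) × (0.2458 + 0.6675) = 432.90 × 0.9133 = 395.37 W/m².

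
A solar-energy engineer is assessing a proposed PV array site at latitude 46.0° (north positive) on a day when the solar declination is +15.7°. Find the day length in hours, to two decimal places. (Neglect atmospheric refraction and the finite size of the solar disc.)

cos H_s = −tan(46.0°) · tan(15.7°) = -0.2911, so H_s = arccos(-0.2911) = 106.92°.
Day length = 2 H_s / 15° h⁻¹ = 213.84° / 15 = 14.256 h.

14.26 hours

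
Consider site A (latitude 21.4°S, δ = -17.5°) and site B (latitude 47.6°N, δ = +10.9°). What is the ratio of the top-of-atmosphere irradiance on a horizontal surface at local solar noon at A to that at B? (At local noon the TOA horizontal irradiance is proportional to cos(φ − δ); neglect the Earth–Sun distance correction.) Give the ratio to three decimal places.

1.244

A: cos θ_z = cos(-21.4° − (-17.5°)) = 0.9977.
B: cos θ_z = cos(47.6° − (10.9°)) = 0.8018.
Ratio A/B = 0.9977 / 0.8018 = 1.2443.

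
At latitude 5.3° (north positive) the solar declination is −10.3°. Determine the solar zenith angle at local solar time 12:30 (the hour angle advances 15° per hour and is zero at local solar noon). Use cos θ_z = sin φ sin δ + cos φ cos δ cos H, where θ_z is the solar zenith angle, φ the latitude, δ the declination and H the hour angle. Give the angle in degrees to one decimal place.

17.3°

Hour angle H = 15° × (12.5 − 12) = 7.50°.
cos θ_z = sin φ sin δ + cos φ cos δ cos H = (0.0924)(-0.1788) + (0.9957)(0.9839)(0.9914) = 0.9547.
θ_z = arccos(0.9547) = 17.31°.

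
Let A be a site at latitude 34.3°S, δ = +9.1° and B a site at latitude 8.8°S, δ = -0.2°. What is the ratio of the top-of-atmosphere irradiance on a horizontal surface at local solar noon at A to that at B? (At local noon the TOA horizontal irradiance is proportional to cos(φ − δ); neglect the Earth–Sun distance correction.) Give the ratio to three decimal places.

0.735

A: cos θ_z = cos(-34.3° − (9.1°)) = 0.7266.
B: cos θ_z = cos(-8.8° − (-0.2°)) = 0.9888.
Ratio A/B = 0.7266 / 0.9888 = 0.7348.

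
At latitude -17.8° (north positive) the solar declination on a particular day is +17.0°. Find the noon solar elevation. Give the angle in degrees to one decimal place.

At local solar noon the hour angle is zero, so the elevation is 90° − |φ − δ| = 90° − |-17.8° − (17.0°)| = 90° − 34.8° = 55.2°.

55.2°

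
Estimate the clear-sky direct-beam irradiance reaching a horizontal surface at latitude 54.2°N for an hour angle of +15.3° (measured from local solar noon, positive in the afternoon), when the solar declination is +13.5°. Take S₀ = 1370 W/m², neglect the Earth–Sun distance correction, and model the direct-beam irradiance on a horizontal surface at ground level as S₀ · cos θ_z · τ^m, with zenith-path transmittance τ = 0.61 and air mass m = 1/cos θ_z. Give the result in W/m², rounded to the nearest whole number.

517 W/m²

With φ = 54.2°, δ = 13.5°, H = 15.30°: sin φ sin δ = 0.1893, cos φ cos δ cos H = 0.5486, so cos θ_z = 0.7379.
Air mass m = 1/cos θ_z = 1/0.7379 = 1.355; τ^m = 0.61^1.355 = 0.5118.
Surface direct beam = 1370 × 0.7379 × 0.5118 = 517.39 W/m².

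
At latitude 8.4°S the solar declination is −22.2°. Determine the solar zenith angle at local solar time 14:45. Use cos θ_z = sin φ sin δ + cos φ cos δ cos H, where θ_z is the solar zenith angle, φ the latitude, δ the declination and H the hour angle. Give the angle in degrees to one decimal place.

41.9°

Hour angle H = 15° × (14.75 − 12) = 41.25°.
cos θ_z = sin(-8.4°) sin(-22.2°) + cos(-8.4°) cos(-22.2°) cos(41.25°) = 0.0552 + 0.6886 = 0.7438.
θ_z = arccos(0.7438) = 41.94°.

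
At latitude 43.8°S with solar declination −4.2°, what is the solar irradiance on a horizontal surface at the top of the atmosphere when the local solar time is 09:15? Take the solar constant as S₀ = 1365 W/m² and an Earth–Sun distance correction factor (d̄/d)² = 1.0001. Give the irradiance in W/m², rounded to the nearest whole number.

808 W/m²

Hour angle H = 15° × (9.25 − 12) = -41.25°.
cos θ_z = sin φ sin δ + cos φ cos δ cos H = (-0.6921)(-0.0732) + (0.7218)(0.9973)(0.7518) = 0.5918.
Top-of-atmosphere irradiance = S₀ (d̄/d)² cos θ_z = 1365 × 1.0001 × 0.5918 = 807.89 W/m².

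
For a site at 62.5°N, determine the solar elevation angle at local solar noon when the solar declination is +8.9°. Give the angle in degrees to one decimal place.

At local solar noon the hour angle is zero, so the elevation is 90° − |φ − δ| = 90° − |62.5° − (8.9°)| = 90° − 53.6° = 36.4°.

36.4°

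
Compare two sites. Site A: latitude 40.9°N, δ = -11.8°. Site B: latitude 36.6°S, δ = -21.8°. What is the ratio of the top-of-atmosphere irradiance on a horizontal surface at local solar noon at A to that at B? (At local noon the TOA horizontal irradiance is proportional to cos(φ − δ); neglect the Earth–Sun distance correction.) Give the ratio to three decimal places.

0.627

A: cos θ_z = cos(40.9° − (-11.8°)) = 0.6060.
B: cos θ_z = cos(-36.6° − (-21.8°)) = 0.9668.
Ratio A/B = 0.6060 / 0.9668 = 0.6268.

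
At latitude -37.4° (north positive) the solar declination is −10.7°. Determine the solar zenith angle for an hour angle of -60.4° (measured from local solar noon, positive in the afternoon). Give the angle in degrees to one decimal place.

60.1°

With φ = -37.4°, δ = -10.7°, H = -60.40°: sin φ sin δ = 0.1128, cos φ cos δ cos H = 0.3856, so cos θ_z = 0.4984.
θ_z = arccos(0.4984) = 60.11°.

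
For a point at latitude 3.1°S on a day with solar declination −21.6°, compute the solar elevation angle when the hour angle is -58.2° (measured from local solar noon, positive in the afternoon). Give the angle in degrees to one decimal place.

cos θ_z = sin(-3.1°) sin(-21.6°) + cos(-3.1°) cos(-21.6°) cos(-58.20°) = 0.0199 + 0.4892 = 0.5091.
θ_z = arccos(0.5091) = 59.40°, so the elevation is 90° − 59.40° = 30.60°.

30.6°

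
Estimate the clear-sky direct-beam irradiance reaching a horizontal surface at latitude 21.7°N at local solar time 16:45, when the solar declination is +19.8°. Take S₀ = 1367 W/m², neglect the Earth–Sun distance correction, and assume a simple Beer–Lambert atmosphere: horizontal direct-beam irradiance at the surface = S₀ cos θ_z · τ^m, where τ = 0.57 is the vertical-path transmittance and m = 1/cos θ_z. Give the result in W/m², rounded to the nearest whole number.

Hour angle H = 15° × (16.75 − 12) = 71.25°.
cos θ_z = sin(21.7°) sin(19.8°) + cos(21.7°) cos(19.8°) cos(71.25°) = 0.1252 + 0.2810 = 0.4062.
Air mass m = 1/cos θ_z = 1/0.4062 = 2.462; τ^m = 0.57^2.462 = 0.2506.
Surface direct beam = 1367 × 0.4062 × 0.2506 = 139.15 W/m².

139 W/m²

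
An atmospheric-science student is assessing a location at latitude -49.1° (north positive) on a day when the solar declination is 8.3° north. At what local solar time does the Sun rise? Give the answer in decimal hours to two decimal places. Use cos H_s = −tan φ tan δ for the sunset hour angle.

The sunset hour angle satisfies cos H_s = −tan φ tan δ = 0.1684, giving H_s = 80.31°.
Sunrise is at 12 − H_s/15 = 12 − 5.354 = 6.646 h local solar time.

6.65 h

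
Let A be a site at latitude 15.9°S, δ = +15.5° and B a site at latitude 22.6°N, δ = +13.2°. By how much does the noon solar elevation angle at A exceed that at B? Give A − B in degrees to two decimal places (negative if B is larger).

-22.00°

A: 90° − |-15.9 − (15.5)| = 58.60°.
B: 90° − |22.6 − (13.2)| = 80.60°.
A − B = 58.60 − 80.60 = -22.00°.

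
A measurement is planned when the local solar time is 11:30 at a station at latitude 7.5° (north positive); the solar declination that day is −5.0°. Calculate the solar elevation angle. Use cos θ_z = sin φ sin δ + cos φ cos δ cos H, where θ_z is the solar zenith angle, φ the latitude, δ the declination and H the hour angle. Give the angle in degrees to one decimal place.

Hour angle H = 15° × (11.5 − 12) = -7.50°.
cos θ_z = sin φ sin δ + cos φ cos δ cos H = (0.1305)(-0.0872) + (0.9914)(0.9962)(0.9914) = 0.9678.
θ_z = arccos(0.9678) = 14.58°, so the elevation is 90° − 14.58° = 75.42°.

75.4°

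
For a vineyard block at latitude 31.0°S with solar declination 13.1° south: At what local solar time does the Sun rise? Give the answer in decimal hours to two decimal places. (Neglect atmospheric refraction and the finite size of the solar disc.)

5.46 h

The sunset hour angle satisfies cos H_s = −tan φ tan δ = -0.1398, giving H_s = 98.04°.
Sunrise is at 12 − H_s/15 = 12 − 6.536 = 5.464 h local solar time.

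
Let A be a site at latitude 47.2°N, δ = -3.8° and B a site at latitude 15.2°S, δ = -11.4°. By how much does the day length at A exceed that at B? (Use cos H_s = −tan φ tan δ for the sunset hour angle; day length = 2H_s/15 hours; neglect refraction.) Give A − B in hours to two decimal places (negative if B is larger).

A: H_s = arccos(−tan 47.2° · tan -3.8°) = 85.89°, so 2H_s/15 = 11.4520 h.
B: H_s = arccos(−tan -15.2° · tan -11.4°) = 93.14°, so 2H_s/15 = 12.4187 h.
A − B = 11.4520 − 12.4187 = -0.9667 h.

-0.97 h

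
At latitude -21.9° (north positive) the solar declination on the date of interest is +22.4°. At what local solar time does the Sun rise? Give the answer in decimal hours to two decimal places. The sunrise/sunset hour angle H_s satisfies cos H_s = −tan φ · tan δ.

6.64 h

The sunset hour angle satisfies cos H_s = −tan φ tan δ = 0.1657, giving H_s = 80.46°.
Sunrise is at 12 − H_s/15 = 12 − 5.364 = 6.636 h local solar time.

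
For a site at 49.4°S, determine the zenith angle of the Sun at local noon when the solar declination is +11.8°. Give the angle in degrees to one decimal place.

At local solar noon the hour angle is zero, so the zenith angle is |φ − δ| = |-49.4° − (11.8°)| = 61.2°.

61.2°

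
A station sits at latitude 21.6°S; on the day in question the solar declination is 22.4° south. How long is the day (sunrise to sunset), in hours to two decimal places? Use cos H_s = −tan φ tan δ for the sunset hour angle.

The sunset hour angle satisfies cos H_s = −tan φ tan δ = -0.1632, giving H_s = 99.39°.
Day length = 2 H_s / 15° h⁻¹ = 198.78° / 15 = 13.252 h.

13.25 hours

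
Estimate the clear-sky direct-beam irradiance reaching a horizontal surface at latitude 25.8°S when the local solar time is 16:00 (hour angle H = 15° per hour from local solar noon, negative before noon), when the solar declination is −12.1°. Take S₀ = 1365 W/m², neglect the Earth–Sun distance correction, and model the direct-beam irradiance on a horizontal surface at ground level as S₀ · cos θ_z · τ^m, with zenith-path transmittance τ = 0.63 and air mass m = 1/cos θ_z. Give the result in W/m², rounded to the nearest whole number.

304 W/m²

Hour angle H = 15° × (16 − 12) = 60.00°.
cos θ_z = sin φ sin δ + cos φ cos δ cos H = (-0.4352)(-0.2096) + (0.9003)(0.9778)(0.5000) = 0.5314.
Air mass m = 1/cos θ_z = 1/0.5314 = 1.882; τ^m = 0.63^1.882 = 0.4191.
Surface direct beam = 1365 × 0.5314 × 0.4191 = 304.00 W/m².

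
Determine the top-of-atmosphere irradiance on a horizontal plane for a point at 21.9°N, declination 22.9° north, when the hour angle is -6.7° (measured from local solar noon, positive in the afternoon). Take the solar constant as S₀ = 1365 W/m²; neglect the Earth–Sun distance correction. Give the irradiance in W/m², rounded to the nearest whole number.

1357 W/m²

cos θ_z = sin φ sin δ + cos φ cos δ cos H = (0.3730)(0.3891) + (0.9278)(0.9212)(0.9932) = 0.9940.
Top-of-atmosphere irradiance = S₀ cos θ_z = 1365 × 0.9940 = 1356.81 W/m².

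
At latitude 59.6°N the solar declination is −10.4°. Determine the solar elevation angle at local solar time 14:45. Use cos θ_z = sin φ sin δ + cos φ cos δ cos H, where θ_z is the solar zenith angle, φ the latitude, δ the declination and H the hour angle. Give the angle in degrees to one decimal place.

12.6°

Hour angle H = 15° × (14.75 − 12) = 41.25°.
cos θ_z = sin φ sin δ + cos φ cos δ cos H = (0.8625)(-0.1805) + (0.5060)(0.9836)(0.7518) = 0.2185.
θ_z = arccos(0.2185) = 77.38°, so the elevation is 90° − 77.38° = 12.62°.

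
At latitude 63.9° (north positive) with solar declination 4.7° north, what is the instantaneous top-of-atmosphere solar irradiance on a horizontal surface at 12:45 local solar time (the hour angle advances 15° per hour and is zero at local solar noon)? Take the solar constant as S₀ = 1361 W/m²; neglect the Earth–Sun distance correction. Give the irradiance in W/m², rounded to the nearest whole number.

Hour angle H = 15° × (12.75 − 12) = 11.25°.
With φ = 63.9°, δ = 4.7°, H = 11.25°: sin φ sin δ = 0.0736, cos φ cos δ cos H = 0.4300, so cos θ_z = 0.5036.
Top-of-atmosphere irradiance = S₀ cos θ_z = 1361 × 0.5036 = 685.40 W/m².

685 W/m²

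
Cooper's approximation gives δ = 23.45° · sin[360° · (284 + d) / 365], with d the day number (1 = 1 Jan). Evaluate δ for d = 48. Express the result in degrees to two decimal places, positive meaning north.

360 × (284 + 48) / 365 = 327.452°; sin(327.452°) = -0.5380.
δ = 23.45 × -0.5380 = -12.616° ≈ -12.62°.

-12.62°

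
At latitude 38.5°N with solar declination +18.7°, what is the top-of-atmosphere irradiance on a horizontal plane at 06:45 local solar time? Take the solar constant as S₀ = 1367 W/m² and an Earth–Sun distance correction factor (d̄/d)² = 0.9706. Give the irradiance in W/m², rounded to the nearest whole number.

Hour angle H = 15° × (6.75 − 12) = -78.75°.
cos θ_z = sin(38.5°) sin(18.7°) + cos(38.5°) cos(18.7°) cos(-78.75°) = 0.1996 + 0.1446 = 0.3442.
Top-of-atmosphere irradiance = S₀ (d̄/d)² cos θ_z = 1367 × 0.9706 × 0.3442 = 456.69 W/m².

457 W/m²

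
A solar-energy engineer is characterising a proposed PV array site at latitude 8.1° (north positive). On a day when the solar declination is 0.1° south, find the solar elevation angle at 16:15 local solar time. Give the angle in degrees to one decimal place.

Hour angle H = 15° × (16.25 − 12) = 63.75°.
cos θ_z = sin(8.1°) sin(-0.1°) + cos(8.1°) cos(-0.1°) cos(63.75°) = -0.0002 + 0.4379 = 0.4377.
θ_z = arccos(0.4377) = 64.04°, so the elevation is 90° − 64.04° = 25.96°.

26.0°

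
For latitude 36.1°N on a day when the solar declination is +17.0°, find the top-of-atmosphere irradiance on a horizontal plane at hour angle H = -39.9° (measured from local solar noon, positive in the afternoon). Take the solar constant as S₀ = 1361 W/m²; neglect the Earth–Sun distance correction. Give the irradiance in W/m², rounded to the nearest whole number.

1041 W/m²

With φ = 36.1°, δ = 17.0°, H = -39.90°: sin φ sin δ = 0.1723, cos φ cos δ cos H = 0.5928, so cos θ_z = 0.7651.
Top-of-atmosphere irradiance = S₀ cos θ_z = 1361 × 0.7651 = 1041.30 W/m².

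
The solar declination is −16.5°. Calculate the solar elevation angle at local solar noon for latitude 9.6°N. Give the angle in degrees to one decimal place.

At local solar noon the hour angle is zero, so the elevation is 90° − |φ − δ| = 90° − |9.6° − (-16.5°)| = 90° − 26.1° = 63.9°.

63.9°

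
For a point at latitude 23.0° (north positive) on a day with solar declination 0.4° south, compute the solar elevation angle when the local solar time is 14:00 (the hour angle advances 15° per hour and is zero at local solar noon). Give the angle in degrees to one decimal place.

Hour angle H = 15° × (14 − 12) = 30.00°.
With φ = 23.0°, δ = -0.4°, H = 30.00°: sin φ sin δ = -0.0027, cos φ cos δ cos H = 0.7972, so cos θ_z = 0.7945.
θ_z = arccos(0.7945) = 37.39°, so the elevation is 90° − 37.39° = 52.61°.

52.6°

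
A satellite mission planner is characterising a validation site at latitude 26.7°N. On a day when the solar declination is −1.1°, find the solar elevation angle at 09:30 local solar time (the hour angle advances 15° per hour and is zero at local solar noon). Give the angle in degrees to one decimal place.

44.4°

Hour angle H = 15° × (9.5 − 12) = -37.50°.
cos θ_z = sin(26.7°) sin(-1.1°) + cos(26.7°) cos(-1.1°) cos(-37.50°) = -0.0086 + 0.7086 = 0.7000.
θ_z = arccos(0.7000) = 45.57°, so the elevation is 90° − 45.57° = 44.43°.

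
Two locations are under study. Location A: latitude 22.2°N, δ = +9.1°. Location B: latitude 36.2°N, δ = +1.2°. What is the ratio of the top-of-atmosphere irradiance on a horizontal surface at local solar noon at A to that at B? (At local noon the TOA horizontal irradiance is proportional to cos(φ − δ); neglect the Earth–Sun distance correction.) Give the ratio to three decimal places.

A: cos θ_z = cos(22.2° − (9.1°)) = 0.9740.
B: cos θ_z = cos(36.2° − (1.2°)) = 0.8192.
Ratio A/B = 0.9740 / 0.8192 = 1.1890.

1.189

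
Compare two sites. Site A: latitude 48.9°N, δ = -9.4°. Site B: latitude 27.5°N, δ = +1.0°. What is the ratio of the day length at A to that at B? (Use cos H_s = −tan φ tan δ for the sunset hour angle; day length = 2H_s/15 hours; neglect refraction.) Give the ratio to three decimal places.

0.873

A: H_s = arccos(−tan 48.9° · tan -9.4°) = 79.06°, so 2H_s/15 = 10.5413 h.
B: H_s = arccos(−tan 27.5° · tan 1.0°) = 90.52°, so 2H_s/15 = 12.0693 h.
Ratio A/B = 10.5413 / 12.0693 = 0.8734.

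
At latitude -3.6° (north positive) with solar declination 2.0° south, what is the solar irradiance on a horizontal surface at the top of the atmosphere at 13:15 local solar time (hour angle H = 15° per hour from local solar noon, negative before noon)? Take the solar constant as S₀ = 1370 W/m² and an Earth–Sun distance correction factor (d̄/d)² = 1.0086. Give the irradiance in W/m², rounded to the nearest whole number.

1308 W/m²

Hour angle H = 15° × (13.25 − 12) = 18.75°.
cos θ_z = sin φ sin δ + cos φ cos δ cos H = (-0.0628)(-0.0349) + (0.9980)(0.9994)(0.9469) = 0.9466.
Top-of-atmosphere irradiance = S₀ (d̄/d)² cos θ_z = 1370 × 1.0086 × 0.9466 = 1307.99 W/m².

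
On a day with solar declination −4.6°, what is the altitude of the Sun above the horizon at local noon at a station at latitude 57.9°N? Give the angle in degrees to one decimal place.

27.5°

At local solar noon the hour angle is zero, so the elevation is 90° − |φ − δ| = 90° − |57.9° − (-4.6°)| = 90° − 62.5° = 27.5°.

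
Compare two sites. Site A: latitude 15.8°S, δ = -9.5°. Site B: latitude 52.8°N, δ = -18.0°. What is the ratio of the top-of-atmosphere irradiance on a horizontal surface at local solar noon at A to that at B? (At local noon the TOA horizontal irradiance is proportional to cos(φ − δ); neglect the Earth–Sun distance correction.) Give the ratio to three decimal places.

3.022

A: cos θ_z = cos(-15.8° − (-9.5°)) = 0.9940.
B: cos θ_z = cos(52.8° − (-18.0°)) = 0.3289.
Ratio A/B = 0.9940 / 0.3289 = 3.0222.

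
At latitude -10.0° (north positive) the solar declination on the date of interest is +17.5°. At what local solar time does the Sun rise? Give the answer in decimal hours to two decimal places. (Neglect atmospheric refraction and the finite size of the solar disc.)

6.21 h

The sunset hour angle satisfies cos H_s = −tan φ tan δ = 0.0556, giving H_s = 86.81°.
Sunrise is at 12 − H_s/15 = 12 − 5.787 = 6.213 h local solar time.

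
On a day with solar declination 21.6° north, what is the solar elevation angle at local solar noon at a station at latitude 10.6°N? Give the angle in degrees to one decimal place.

79.0°

At local solar noon the hour angle is zero, so the elevation is 90° − |φ − δ| = 90° − |10.6° − (21.6°)| = 90° − 11.0° = 79.0°.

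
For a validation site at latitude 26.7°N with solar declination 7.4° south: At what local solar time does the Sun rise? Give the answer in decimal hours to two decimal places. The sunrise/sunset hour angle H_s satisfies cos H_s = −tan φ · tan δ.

cos H_s = −tan(26.7°) · tan(-7.4°) = 0.0653, so H_s = arccos(0.0653) = 86.26°.
Sunrise is at 12 − H_s/15 = 12 − 5.751 = 6.249 h local solar time.

6.25 h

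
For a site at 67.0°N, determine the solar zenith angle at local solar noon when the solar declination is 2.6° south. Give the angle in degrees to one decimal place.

At local solar noon the hour angle is zero, so the zenith angle is |φ − δ| = |67.0° − (-2.6°)| = 69.6°.

69.6°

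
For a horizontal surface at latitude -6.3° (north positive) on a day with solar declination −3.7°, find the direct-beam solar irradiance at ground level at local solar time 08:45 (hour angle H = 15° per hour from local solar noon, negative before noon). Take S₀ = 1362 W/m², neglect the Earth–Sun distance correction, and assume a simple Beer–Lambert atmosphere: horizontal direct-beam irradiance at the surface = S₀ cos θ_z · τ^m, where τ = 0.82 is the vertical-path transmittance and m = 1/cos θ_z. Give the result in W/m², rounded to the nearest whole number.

Hour angle H = 15° × (8.75 − 12) = -48.75°.
With φ = -6.3°, δ = -3.7°, H = -48.75°: sin φ sin δ = 0.0071, cos φ cos δ cos H = 0.6540, so cos θ_z = 0.6611.
Air mass m = 1/cos θ_z = 1/0.6611 = 1.513; τ^m = 0.82^1.513 = 0.7406.
Surface direct beam = 1362 × 0.6611 × 0.7406 = 666.85 W/m².

667 W/m²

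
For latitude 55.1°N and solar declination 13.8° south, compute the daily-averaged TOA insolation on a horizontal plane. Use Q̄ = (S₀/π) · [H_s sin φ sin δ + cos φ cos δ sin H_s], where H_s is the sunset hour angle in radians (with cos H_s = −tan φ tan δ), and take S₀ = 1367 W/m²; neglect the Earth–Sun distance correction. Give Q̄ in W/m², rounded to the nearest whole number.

123 W/m²

cos H_s = −tan(55.1°) · tan(-13.8°) = 0.3521, so H_s = arccos(0.3521) = 69.38°. In radians, H_s = 1.2109.
H_s sin φ sin δ = 1.2109 × 0.8202 × -0.2385 = -0.2369.
cos φ cos δ sin H_s = 0.5721 × 0.9711 × 0.9359 = 0.5200.
Q̄ = (1367/π) × (-0.2369 + 0.5200) = 435.13 × 0.2831 = 123.19 W/m².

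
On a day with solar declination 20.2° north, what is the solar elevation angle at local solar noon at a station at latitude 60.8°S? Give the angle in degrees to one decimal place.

9.0°

At local solar noon the hour angle is zero, so the elevation is 90° − |φ − δ| = 90° − |-60.8° − (20.2°)| = 90° − 81.0° = 9.0°.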